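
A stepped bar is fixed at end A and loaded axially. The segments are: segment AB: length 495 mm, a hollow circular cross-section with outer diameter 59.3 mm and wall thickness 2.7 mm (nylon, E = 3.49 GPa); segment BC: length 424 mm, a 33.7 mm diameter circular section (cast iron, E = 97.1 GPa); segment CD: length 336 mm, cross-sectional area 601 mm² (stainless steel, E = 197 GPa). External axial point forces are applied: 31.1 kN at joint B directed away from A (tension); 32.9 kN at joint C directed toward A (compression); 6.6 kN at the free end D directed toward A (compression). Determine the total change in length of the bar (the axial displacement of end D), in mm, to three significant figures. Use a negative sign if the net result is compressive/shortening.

-2.69 mm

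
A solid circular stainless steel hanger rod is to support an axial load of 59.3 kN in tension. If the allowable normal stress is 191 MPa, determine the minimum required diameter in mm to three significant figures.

19.9 mm

Required area A ≥ P/σ_allow = 59300/191 = 310.5 mm².
For a solid circular section, d ≥ √(4A/π) = 19.88 mm.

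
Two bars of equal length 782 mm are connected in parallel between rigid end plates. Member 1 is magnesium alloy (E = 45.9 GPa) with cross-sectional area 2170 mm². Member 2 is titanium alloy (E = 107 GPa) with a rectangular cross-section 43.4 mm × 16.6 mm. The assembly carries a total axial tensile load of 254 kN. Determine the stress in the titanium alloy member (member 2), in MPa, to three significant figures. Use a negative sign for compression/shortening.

154 MPa

A_2 = 720.4 mm².
Equal strain + equilibrium ⇒ each member carries load in proportion to AE: A₁E₁ = 99600000 N, A₂E₂ = 77090000 N, ΣAE = 176700000 N.
σ₂ = P·E₂/ΣAE = 254000·107000/176700000 = 153.8 MPa.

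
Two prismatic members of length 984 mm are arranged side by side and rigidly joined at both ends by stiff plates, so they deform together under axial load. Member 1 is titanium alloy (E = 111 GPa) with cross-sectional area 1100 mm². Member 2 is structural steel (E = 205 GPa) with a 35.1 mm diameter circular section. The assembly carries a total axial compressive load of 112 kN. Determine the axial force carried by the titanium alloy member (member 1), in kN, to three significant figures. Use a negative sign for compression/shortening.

A_2 = 967.6 mm².
Equal strain + equilibrium ⇒ each member carries load in proportion to AE: A₁E₁ = 122100000 N, A₂E₂ = 198400000 N, ΣAE = 320500000 N.
F₁ = P·A₁E₁/ΣAE = -112000·122100000/320500000 = -42670 N.

-42.7 kN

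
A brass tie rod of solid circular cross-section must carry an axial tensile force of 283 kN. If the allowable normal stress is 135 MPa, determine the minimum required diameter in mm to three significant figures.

51.7 mm

Required area A ≥ P/σ_allow = 283000/135 = 2096 mm².
For a solid circular section, d ≥ √(4A/π) = 51.66 mm.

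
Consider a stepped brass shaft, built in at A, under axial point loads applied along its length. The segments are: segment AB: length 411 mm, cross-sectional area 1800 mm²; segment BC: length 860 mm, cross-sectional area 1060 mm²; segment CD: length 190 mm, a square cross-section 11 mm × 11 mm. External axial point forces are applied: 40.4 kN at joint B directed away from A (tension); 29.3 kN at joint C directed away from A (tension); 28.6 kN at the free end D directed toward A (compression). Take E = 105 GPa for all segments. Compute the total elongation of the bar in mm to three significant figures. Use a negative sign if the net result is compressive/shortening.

-0.333 mm

Internal axial forces (sectioning from the free end, tension +): N_CD = -28.6 kN, N_BC = 0.7 kN, N_AB = 41.1 kN.
A_CD = 121 mm².
δ_AB = 41100·411/(1800·105000) = 0.08938 mm
δ_BC = 700·860/(1060·105000) = 0.005409 mm
δ_CD = -28600·190/(121·105000) = -0.4277 mm
δ = Σδ_i = -0.3329 mm.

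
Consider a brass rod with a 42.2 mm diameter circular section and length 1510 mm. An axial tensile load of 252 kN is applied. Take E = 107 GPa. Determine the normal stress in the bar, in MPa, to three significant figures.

180 MPa

A = 1399 mm².
σ = N/A = 252000/1399 = 180.2 MPa.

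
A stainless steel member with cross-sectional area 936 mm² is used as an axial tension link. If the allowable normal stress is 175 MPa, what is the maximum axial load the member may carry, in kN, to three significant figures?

P_max = σ_allow · A = 175 · 936 = 163800 N = 163.8 kN.

164 kN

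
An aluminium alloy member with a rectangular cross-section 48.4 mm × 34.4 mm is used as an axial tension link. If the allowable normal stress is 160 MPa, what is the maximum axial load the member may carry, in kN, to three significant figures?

266 kN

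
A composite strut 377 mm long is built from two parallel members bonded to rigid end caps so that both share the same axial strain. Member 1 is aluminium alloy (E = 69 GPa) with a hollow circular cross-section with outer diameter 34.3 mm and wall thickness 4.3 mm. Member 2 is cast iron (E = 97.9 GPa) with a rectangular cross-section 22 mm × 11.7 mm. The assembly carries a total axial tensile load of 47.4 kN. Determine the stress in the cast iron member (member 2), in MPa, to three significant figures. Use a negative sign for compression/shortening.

A_1 = 405.3 mm².
A_2 = 257.4 mm².
Equal strain + equilibrium ⇒ each member carries load in proportion to AE: A₁E₁ = 27960000 N, A₂E₂ = 25200000 N, ΣAE = 53160000 N.
σ₂ = P·E₂/ΣAE = 47400·97900/53160000 = 87.29 MPa.

87.3 MPa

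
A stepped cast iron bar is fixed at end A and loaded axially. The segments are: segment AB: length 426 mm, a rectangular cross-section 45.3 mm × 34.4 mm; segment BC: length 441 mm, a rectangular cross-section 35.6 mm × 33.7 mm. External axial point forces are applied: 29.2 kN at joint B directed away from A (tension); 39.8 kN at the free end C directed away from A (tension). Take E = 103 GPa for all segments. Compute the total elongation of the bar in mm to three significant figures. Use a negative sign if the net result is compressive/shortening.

0.325 mm

Internal axial forces (sectioning from the free end, tension +): N_BC = 39.8 kN, N_AB = 69 kN.
A_AB = 1558 mm².
A_BC = 1200 mm².
δ_AB = 69000·426/(1558·103000) = 0.1831 mm
δ_BC = 39800·441/(1200·103000) = 0.142 mm
δ = Σδ_i = 0.3252 mm.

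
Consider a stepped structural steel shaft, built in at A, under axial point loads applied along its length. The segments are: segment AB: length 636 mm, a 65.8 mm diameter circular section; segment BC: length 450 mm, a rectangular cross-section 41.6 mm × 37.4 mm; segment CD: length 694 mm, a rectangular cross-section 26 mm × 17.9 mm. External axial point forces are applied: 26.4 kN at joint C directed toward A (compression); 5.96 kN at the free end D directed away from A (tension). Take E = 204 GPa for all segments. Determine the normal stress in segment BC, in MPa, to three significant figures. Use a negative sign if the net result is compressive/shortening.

-13.1 MPa

Internal axial forces (sectioning from the free end, tension +): N_CD = 5.96 kN, N_BC = -20.44 kN, N_AB = -20.44 kN.
A_BC = 1556 mm².
σ_BC = N_BC/A_BC = -20440/1556 = -13.14 MPa.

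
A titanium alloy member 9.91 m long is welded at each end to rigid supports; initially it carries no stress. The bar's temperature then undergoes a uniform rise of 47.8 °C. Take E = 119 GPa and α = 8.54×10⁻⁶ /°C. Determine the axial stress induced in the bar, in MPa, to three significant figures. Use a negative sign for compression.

Free thermal expansion αLΔT = 8.54e-6 · 9910 · 47.8 = 4.045 mm.
The walls impose strain ε = −(4.045)/9910 = -4.0821e-04; σ = Eε = 119000 · -4.0821e-04 = -48.58 MPa.

-48.6 MPa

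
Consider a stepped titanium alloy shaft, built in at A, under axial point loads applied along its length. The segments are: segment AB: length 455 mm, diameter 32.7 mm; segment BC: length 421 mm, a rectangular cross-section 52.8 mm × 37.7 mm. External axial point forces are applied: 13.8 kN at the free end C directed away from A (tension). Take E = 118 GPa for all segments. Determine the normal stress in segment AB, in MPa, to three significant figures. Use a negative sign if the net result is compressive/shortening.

Internal axial forces (sectioning from the free end, tension +): N_BC = 13.8 kN, N_AB = 13.8 kN.
A_AB = 839.8 mm².
σ_AB = N_AB/A_AB = 13800/839.8 = 16.43 MPa.

16.4 MPa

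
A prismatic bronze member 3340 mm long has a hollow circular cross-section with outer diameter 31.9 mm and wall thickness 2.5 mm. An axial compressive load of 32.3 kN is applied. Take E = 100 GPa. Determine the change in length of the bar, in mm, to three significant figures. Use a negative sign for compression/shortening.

-4.67 mm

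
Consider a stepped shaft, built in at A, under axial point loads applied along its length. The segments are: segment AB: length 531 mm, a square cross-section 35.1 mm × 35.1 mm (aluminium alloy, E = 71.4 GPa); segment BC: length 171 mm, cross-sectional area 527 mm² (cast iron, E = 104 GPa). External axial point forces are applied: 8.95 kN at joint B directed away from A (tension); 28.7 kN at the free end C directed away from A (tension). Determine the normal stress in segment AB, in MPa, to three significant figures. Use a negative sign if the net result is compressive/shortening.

30.6 MPa

Internal axial forces (sectioning from the free end, tension +): N_BC = 28.7 kN, N_AB = 37.65 kN.
A_AB = 1232 mm².
σ_AB = N_AB/A_AB = 37650/1232 = 30.56 MPa.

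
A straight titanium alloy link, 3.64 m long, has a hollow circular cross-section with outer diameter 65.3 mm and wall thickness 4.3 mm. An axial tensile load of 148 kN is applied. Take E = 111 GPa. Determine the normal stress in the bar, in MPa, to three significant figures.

180 MPa

A = 824 mm².
σ = N/A = 148000/824 = 179.6 MPa.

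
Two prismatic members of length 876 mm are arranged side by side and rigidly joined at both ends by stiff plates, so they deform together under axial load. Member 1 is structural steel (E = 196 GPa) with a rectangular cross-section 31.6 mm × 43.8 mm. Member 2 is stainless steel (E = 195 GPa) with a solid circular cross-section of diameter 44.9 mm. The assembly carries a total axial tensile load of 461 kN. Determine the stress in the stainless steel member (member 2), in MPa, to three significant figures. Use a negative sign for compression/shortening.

A_1 = 1384 mm².
A_2 = 1583 mm².
Equal strain + equilibrium ⇒ each member carries load in proportion to AE: A₁E₁ = 271300000 N, A₂E₂ = 308800000 N, ΣAE = 580000000 N.
σ₂ = P·E₂/ΣAE = 461000·195000/580000000 = 155 MPa.

155 MPa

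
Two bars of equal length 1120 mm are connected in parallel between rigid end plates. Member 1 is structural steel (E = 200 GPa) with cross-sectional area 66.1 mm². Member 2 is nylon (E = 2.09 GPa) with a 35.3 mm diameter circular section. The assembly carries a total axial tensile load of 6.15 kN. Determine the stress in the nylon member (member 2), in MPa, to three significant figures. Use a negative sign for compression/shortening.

0.842 MPa

A_2 = 978.7 mm².
Equal strain + equilibrium ⇒ each member carries load in proportion to AE: A₁E₁ = 13220000 N, A₂E₂ = 2045000 N, ΣAE = 15270000 N.
σ₂ = P·E₂/ΣAE = 6150·2090/15270000 = 0.842 MPa.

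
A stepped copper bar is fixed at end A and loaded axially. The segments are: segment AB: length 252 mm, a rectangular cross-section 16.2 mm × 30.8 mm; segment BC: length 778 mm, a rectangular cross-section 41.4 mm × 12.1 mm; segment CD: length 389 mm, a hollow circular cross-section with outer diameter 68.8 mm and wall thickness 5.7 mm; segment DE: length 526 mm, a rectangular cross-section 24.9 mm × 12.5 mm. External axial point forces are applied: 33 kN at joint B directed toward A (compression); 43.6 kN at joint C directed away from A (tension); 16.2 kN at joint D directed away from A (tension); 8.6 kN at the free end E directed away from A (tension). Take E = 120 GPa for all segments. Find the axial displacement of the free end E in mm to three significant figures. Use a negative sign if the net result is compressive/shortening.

Internal axial forces (sectioning from the free end, tension +): N_DE = 8.6 kN, N_CD = 24.8 kN, N_BC = 68.4 kN, N_AB = 35.4 kN.
A_AB = 499 mm².
A_BC = 500.9 mm².
A_CD = 1130 mm².
A_DE = 311.2 mm².
δ_AB = 35400·252/(499·120000) = 0.149 mm
δ_BC = 68400·778/(500.9·120000) = 0.8853 mm
δ_CD = 24800·389/(1130·120000) = 0.07115 mm
δ_DE = 8600·526/(311.2·120000) = 0.1211 mm
δ = Σδ_i = 1.227 mm.

1.23 mm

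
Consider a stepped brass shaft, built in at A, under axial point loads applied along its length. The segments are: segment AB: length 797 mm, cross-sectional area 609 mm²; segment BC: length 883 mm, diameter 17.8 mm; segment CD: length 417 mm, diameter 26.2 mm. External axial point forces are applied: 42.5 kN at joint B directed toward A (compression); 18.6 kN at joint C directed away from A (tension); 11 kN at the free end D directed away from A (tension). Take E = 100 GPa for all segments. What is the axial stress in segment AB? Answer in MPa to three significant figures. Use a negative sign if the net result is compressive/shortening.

Internal axial forces (sectioning from the free end, tension +): N_CD = 11 kN, N_BC = 29.6 kN, N_AB = -12.9 kN.
σ_AB = N_AB/A_AB = -12900/609 = -21.18 MPa.

-21.2 MPa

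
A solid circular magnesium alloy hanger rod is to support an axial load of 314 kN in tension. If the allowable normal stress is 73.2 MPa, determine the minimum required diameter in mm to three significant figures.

73.9 mm

Required area A ≥ P/σ_allow = 314000/73.2 = 4290 mm².
For a solid circular section, d ≥ √(4A/π) = 73.9 mm.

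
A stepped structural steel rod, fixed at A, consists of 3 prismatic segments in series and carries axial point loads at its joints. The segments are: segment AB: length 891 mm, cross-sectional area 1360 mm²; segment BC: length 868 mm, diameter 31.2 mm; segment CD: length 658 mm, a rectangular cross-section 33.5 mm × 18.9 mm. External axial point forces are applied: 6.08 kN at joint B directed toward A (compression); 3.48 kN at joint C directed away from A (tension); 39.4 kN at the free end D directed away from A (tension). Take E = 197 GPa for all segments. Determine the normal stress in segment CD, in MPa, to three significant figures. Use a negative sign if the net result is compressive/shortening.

Internal axial forces (sectioning from the free end, tension +): N_CD = 39.4 kN, N_BC = 42.88 kN, N_AB = 36.8 kN.
A_CD = 633.1 mm².
σ_CD = N_CD/A_CD = 39400/633.1 = 62.23 MPa.

62.2 MPa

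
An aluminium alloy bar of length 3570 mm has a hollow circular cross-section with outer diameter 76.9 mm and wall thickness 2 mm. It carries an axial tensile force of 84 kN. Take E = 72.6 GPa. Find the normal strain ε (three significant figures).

A = 470.6 mm².
σ = N/A = 178.5 MPa; ε = σ/E = 178.5/72600 = 2.459e-03.

0.00246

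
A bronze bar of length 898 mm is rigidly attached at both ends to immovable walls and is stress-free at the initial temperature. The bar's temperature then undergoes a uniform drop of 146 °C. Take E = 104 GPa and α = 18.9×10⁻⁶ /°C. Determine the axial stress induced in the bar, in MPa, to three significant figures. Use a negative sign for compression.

287 MPa

Free thermal expansion αLΔT = 18.9e-6 · 898 · -146 = -2.478 mm.
The walls impose strain ε = −(-2.478)/898 = 2.7594e-03; σ = Eε = 104000 · 2.7594e-03 = 287 MPa.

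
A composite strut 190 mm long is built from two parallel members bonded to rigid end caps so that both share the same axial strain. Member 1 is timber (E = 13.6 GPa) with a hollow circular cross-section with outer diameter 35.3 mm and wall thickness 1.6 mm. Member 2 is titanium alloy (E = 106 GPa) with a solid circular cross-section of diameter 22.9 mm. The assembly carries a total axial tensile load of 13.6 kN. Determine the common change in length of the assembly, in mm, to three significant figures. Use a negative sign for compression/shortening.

0.0562 mm

A_1 = 169.4 mm².
A_2 = 411.9 mm².
Equal strain + equilibrium ⇒ each member carries load in proportion to AE: A₁E₁ = 2304000 N, A₂E₂ = 43660000 N, ΣAE = 45960000 N.
δ = PL/ΣAE = 13600·190/45960000 = 0.05622 mm.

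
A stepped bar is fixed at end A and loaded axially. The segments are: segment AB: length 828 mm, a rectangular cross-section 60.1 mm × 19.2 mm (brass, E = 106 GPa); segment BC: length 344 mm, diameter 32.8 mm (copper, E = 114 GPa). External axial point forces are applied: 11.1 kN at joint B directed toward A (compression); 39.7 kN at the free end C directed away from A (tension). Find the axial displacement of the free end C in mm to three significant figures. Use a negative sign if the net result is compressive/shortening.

0.335 mm

Internal axial forces (sectioning from the free end, tension +): N_BC = 39.7 kN, N_AB = 28.6 kN.
A_AB = 1154 mm².
A_BC = 845 mm².
δ_AB = 28600·828/(1154·106000) = 0.1936 mm
δ_BC = 39700·344/(845·114000) = 0.1418 mm
δ = Σδ_i = 0.3354 mm.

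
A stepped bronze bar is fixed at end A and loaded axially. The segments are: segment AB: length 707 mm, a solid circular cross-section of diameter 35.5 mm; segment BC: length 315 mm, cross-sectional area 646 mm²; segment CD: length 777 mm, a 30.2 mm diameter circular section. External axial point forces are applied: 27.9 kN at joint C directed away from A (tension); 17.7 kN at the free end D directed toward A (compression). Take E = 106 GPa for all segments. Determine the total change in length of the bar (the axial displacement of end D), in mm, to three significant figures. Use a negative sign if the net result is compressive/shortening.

Internal axial forces (sectioning from the free end, tension +): N_CD = -17.7 kN, N_BC = 10.2 kN, N_AB = 10.2 kN.
A_AB = 989.8 mm².
A_CD = 716.3 mm².
δ_AB = 10200·707/(989.8·106000) = 0.06873 mm
δ_BC = 10200·315/(646·106000) = 0.04692 mm
δ_CD = -17700·777/(716.3·106000) = -0.1811 mm
δ = Σδ_i = -0.06547 mm.

-0.0655 mm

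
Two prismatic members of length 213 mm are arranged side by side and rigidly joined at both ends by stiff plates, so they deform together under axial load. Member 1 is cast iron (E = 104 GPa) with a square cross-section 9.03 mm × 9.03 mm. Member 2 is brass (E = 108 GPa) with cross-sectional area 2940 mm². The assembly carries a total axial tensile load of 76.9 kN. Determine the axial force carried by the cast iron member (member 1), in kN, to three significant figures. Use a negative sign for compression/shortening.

2.00 kN

A_1 = 81.54 mm².
Equal strain + equilibrium ⇒ each member carries load in proportion to AE: A₁E₁ = 8480000 N, A₂E₂ = 317500000 N, ΣAE = 326000000 N.
F₁ = P·A₁E₁/ΣAE = 76900·8480000/326000000 = 2000 N.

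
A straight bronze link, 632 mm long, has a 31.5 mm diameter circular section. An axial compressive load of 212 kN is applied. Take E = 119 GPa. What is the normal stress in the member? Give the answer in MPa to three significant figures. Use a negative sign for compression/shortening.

A = 779.3 mm².
σ = N/A = -212000/779.3 = -272 MPa.

-272 MPa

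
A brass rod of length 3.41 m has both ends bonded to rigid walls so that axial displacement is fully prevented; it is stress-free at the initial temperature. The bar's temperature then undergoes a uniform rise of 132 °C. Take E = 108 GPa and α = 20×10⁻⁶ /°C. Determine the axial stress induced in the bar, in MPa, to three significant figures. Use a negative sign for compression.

Free thermal expansion αLΔT = 20e-6 · 3410 · 132 = 9.002 mm.
The walls impose strain ε = −(9.002)/3410 = -2.6400e-03; σ = Eε = 108000 · -2.6400e-03 = -285.1 MPa.

-285 MPa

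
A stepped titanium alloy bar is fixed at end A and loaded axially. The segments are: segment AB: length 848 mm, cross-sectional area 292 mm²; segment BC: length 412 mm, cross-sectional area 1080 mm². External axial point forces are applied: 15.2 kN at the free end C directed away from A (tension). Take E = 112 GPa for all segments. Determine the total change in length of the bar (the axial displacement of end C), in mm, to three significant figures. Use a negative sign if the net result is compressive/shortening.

Internal axial forces (sectioning from the free end, tension +): N_BC = 15.2 kN, N_AB = 15.2 kN.
δ_AB = 15200·848/(292·112000) = 0.3941 mm
δ_BC = 15200·412/(1080·112000) = 0.05177 mm
δ = Σδ_i = 0.4459 mm.

0.446 mm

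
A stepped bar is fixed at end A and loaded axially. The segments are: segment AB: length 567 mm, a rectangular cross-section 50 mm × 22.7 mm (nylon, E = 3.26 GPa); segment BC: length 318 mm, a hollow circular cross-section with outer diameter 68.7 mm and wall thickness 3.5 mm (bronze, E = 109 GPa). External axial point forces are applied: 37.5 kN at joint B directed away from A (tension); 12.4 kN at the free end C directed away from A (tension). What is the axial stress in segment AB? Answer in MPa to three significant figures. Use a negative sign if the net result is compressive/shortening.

44.0 MPa

Internal axial forces (sectioning from the free end, tension +): N_BC = 12.4 kN, N_AB = 49.9 kN.
A_AB = 1135 mm².
σ_AB = N_AB/A_AB = 49900/1135 = 43.96 MPa.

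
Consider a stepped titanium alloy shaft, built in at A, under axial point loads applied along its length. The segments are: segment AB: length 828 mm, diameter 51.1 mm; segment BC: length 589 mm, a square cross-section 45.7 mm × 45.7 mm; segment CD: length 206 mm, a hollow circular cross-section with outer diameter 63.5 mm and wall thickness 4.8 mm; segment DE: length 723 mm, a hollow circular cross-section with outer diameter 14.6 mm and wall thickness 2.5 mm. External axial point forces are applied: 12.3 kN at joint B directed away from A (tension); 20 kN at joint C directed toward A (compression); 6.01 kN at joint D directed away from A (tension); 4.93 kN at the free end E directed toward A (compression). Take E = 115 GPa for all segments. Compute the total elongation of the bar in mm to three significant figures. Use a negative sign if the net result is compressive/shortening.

Internal axial forces (sectioning from the free end, tension +): N_DE = -4.93 kN, N_CD = 1.08 kN, N_BC = -18.92 kN, N_AB = -6.62 kN.
A_AB = 2051 mm².
A_BC = 2088 mm².
A_CD = 885.2 mm².
A_DE = 95.03 mm².
δ_AB = -6620·828/(2051·115000) = -0.02324 mm
δ_BC = -18920·589/(2088·115000) = -0.0464 mm
δ_CD = 1080·206/(885.2·115000) = 0.002186 mm
δ_DE = -4930·723/(95.03·115000) = -0.3261 mm
δ = Σδ_i = -0.3936 mm.

-0.394 mm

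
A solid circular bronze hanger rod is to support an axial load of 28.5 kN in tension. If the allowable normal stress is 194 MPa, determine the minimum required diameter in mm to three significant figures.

13.7 mm

Required area A ≥ P/σ_allow = 28500/194 = 146.9 mm².
For a solid circular section, d ≥ √(4A/π) = 13.68 mm.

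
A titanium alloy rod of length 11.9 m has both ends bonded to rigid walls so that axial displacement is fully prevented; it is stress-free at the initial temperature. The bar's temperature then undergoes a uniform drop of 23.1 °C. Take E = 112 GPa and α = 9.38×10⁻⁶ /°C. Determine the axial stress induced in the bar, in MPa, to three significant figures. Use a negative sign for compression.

24.3 MPa

Free thermal expansion αLΔT = 9.38e-6 · 11900 · -23.1 = -2.578 mm.
The walls impose strain ε = −(-2.578)/11900 = 2.1668e-04; σ = Eε = 112000 · 2.1668e-04 = 24.27 MPa.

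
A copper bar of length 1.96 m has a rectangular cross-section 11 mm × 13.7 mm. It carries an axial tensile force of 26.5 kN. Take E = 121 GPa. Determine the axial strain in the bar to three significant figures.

A = 150.7 mm².
σ = N/A = 175.8 MPa; ε = σ/E = 175.8/121000 = 1.453e-03.

0.00145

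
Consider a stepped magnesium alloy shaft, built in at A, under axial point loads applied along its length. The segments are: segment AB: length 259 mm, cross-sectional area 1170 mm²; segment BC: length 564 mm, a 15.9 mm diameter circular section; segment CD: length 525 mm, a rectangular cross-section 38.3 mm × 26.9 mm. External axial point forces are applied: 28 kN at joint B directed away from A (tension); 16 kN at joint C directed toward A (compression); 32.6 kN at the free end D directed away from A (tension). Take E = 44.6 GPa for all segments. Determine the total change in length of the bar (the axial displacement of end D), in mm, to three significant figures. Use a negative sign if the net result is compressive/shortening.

1.65 mm

Internal axial forces (sectioning from the free end, tension +): N_CD = 32.6 kN, N_BC = 16.6 kN, N_AB = 44.6 kN.
A_BC = 198.6 mm².
A_CD = 1030 mm².
δ_AB = 44600·259/(1170·44600) = 0.2214 mm
δ_BC = 16600·564/(198.6·44600) = 1.057 mm
δ_CD = 32600·525/(1030·44600) = 0.3725 mm
δ = Σδ_i = 1.651 mm.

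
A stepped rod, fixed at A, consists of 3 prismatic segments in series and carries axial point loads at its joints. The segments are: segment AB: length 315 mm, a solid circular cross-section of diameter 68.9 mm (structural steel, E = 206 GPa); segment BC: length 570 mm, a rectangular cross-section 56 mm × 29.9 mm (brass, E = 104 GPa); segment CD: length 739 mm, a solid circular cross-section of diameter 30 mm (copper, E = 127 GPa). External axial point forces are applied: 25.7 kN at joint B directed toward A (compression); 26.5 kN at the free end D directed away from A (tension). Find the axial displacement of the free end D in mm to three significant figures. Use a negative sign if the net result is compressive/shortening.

Internal axial forces (sectioning from the free end, tension +): N_CD = 26.5 kN, N_BC = 26.5 kN, N_AB = 0.8 kN.
A_AB = 3728 mm².
A_BC = 1674 mm².
A_CD = 706.9 mm².
δ_AB = 800·315/(3728·206000) = 0.0003281 mm
δ_BC = 26500·570/(1674·104000) = 0.08674 mm
δ_CD = 26500·739/(706.9·127000) = 0.2181 mm
δ = Σδ_i = 0.3052 mm.

0.305 mm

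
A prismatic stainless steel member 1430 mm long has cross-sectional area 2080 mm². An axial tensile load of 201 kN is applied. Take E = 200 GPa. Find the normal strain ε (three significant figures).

4.83e-04

σ = N/A = 96.63 MPa; ε = σ/E = 96.63/200000 = 4.832e-04.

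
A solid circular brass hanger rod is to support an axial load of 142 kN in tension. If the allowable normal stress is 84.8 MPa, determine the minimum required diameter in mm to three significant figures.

Required area A ≥ P/σ_allow = 142000/84.8 = 1675 mm².
For a solid circular section, d ≥ √(4A/π) = 46.17 mm.

46.2 mm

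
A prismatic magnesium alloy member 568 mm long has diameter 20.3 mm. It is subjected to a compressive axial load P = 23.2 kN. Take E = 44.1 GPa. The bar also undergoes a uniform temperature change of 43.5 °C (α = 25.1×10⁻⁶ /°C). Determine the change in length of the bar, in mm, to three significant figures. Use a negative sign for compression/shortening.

-0.303 mm

A = 323.7 mm².
δ_mech = NL/(AE) = -23200·568/(323.7·44100) = -0.9232 mm.
δ_thermal = αLΔT = 25.1e-6·568·43.5 = 0.6202 mm.
δ = δ_mech + δ_thermal = -0.3031 mm.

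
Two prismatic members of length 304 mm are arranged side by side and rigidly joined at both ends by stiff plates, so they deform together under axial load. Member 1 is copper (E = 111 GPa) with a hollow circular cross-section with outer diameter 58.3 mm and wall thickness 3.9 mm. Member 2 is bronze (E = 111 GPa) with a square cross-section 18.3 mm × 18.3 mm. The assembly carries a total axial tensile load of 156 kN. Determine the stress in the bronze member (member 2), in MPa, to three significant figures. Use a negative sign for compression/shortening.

A_1 = 666.5 mm².
A_2 = 334.9 mm².
Equal strain + equilibrium ⇒ each member carries load in proportion to AE: A₁E₁ = 73980000 N, A₂E₂ = 37170000 N, ΣAE = 111200000 N.
σ₂ = P·E₂/ΣAE = 156000·111000/111200000 = 155.8 MPa.

156 MPa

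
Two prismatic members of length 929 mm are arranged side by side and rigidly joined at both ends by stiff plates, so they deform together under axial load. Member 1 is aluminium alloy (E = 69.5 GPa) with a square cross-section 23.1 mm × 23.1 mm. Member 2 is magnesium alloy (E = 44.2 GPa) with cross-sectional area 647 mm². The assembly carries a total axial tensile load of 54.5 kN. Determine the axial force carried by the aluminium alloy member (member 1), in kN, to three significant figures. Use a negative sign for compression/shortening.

30.8 kN

A_1 = 533.6 mm².
Equal strain + equilibrium ⇒ each member carries load in proportion to AE: A₁E₁ = 37090000 N, A₂E₂ = 28600000 N, ΣAE = 65680000 N.
F₁ = P·A₁E₁/ΣAE = 54500·37090000/65680000 = 30770 N.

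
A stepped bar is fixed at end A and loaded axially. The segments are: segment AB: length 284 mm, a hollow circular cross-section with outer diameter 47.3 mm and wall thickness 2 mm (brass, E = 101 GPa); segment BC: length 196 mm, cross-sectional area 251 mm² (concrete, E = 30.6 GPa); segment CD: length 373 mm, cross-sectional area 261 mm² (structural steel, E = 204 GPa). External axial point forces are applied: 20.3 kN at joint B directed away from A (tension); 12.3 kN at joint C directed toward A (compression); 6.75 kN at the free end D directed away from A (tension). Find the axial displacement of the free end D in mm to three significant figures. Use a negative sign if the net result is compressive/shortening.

0.0514 mm

Internal axial forces (sectioning from the free end, tension +): N_CD = 6.75 kN, N_BC = -5.55 kN, N_AB = 14.75 kN.
A_AB = 284.6 mm².
δ_AB = 14750·284/(284.6·101000) = 0.1457 mm
δ_BC = -5550·196/(251·30600) = -0.1416 mm
δ_CD = 6750·373/(261·204000) = 0.04729 mm
δ = Σδ_i = 0.05137 mm.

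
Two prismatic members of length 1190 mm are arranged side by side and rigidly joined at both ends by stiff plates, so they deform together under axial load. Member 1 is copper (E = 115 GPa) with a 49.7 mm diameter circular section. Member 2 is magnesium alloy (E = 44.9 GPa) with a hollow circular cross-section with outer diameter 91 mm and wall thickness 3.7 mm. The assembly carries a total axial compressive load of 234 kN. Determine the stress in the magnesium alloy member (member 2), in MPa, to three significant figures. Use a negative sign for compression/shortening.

A_1 = 1940 mm².
A_2 = 1015 mm².
Equal strain + equilibrium ⇒ each member carries load in proportion to AE: A₁E₁ = 223100000 N, A₂E₂ = 45560000 N, ΣAE = 268700000 N.
σ₂ = P·E₂/ΣAE = -234000·44900/268700000 = -39.11 MPa.

-39.1 MPa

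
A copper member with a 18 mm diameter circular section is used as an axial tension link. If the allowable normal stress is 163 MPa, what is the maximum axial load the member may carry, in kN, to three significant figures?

41.5 kN

A = 254.5 mm².
P_max = σ_allow · A = 163 · 254.5 = 41480 N = 41.48 kN.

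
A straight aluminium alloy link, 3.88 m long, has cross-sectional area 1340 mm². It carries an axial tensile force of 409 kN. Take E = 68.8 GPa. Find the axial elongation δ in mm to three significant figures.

δ_mech = NL/(AE) = 409000·3880/(1340·68800) = 17.21 mm.

17.2 mm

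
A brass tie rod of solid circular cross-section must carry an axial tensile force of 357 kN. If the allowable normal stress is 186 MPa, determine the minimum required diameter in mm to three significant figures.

Required area A ≥ P/σ_allow = 357000/186 = 1919 mm².
For a solid circular section, d ≥ √(4A/π) = 49.43 mm.

49.4 mm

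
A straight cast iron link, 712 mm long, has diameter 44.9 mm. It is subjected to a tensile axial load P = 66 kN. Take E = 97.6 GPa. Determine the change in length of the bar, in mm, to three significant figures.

A = 1583 mm².
δ_mech = NL/(AE) = 66000·712/(1583·97600) = 0.3041 mm.

0.304 mm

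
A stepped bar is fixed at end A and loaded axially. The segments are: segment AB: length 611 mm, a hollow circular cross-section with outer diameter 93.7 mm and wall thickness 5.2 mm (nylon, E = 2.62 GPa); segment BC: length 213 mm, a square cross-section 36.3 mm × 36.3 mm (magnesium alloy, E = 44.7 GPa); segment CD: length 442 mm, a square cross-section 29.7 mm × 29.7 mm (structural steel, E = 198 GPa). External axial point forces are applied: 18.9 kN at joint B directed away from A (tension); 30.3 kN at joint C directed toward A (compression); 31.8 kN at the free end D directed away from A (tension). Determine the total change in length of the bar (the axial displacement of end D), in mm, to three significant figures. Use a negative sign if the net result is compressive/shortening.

3.38 mm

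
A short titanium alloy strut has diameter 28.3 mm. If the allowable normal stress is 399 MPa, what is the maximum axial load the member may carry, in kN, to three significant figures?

251 kN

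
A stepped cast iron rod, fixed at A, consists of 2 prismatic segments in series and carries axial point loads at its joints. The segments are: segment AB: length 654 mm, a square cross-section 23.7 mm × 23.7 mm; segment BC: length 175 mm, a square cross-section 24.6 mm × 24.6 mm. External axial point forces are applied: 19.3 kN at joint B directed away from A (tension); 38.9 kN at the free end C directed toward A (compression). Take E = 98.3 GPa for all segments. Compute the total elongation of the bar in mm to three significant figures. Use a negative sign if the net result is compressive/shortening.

-0.347 mm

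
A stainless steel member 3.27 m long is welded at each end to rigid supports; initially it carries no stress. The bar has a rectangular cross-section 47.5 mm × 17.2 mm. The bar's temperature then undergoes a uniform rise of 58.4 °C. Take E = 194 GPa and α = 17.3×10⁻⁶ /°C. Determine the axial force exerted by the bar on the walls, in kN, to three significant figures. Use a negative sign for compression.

-160 kN

Free thermal expansion αLΔT = 17.3e-6 · 3270 · 58.4 = 3.304 mm.
The walls impose strain ε = −(3.304)/3270 = -1.0103e-03; σ = Eε = 194000 · -1.0103e-03 = -196 MPa.
Wall reaction R = σ·A = -196·817 = -160100 N = -160.1 kN.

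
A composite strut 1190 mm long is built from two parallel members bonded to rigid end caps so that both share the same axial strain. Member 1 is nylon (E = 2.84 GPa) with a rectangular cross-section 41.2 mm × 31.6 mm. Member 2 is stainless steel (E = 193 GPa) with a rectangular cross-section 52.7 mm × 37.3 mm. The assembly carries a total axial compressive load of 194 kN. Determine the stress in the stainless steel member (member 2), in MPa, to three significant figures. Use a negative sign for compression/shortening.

-97.7 MPa

A_1 = 1302 mm².
A_2 = 1966 mm².
Equal strain + equilibrium ⇒ each member carries load in proportion to AE: A₁E₁ = 3697000 N, A₂E₂ = 379400000 N, ΣAE = 383100000 N.
σ₂ = P·E₂/ΣAE = -194000·193000/383100000 = -97.74 MPa.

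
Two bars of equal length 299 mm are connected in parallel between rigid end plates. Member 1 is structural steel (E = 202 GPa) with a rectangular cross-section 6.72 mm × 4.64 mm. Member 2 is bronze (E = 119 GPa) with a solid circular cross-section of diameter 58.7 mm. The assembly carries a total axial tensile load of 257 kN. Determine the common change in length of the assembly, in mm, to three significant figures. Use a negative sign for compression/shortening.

0.234 mm

A_1 = 31.18 mm².
A_2 = 2706 mm².
Equal strain + equilibrium ⇒ each member carries load in proportion to AE: A₁E₁ = 6299000 N, A₂E₂ = 322000000 N, ΣAE = 328300000 N.
δ = PL/ΣAE = 257000·299/328300000 = 0.234 mm.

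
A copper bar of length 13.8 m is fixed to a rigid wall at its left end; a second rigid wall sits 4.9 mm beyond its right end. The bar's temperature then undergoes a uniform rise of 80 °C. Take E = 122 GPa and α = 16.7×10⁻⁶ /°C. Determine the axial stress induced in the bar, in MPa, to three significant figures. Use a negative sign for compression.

Free thermal expansion αLΔT = 16.7e-6 · 13800 · 80 = 18.44 mm.
The walls engage after the gap closes; constrained expansion = 18.44 − 4.9 = 13.54 mm.
The walls impose strain ε = −(13.54)/13800 = -9.8093e-04; σ = Eε = 122000 · -9.8093e-04 = -119.7 MPa.

-120 MPa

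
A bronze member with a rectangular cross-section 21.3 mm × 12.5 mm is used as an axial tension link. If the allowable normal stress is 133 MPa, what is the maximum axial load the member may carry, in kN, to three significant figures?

A = 266.2 mm².
P_max = σ_allow · A = 133 · 266.2 = 35410 N = 35.41 kN.

35.4 kN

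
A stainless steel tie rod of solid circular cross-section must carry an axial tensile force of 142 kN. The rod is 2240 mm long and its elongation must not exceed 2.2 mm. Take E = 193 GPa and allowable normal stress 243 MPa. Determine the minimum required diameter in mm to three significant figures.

30.9 mm

Required area A ≥ P/σ_allow = 142000/243 = 584.4 mm².
For a solid circular section, d ≥ √(4A/π) = 27.28 mm.
Elongation limit: A ≥ PL/(Eδ_allow) = 142000·2240/(193000·2.2) = 749.1 mm² ⇒ d ≥ 30.88 mm.
The elongation limit governs.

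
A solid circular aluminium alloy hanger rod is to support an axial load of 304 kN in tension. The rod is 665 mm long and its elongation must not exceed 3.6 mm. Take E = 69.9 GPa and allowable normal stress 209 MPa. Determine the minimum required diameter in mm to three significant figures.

43.0 mm

Required area A ≥ P/σ_allow = 304000/209 = 1455 mm².
For a solid circular section, d ≥ √(4A/π) = 43.03 mm.
Elongation limit: A ≥ PL/(Eδ_allow) = 304000·665/(69900·3.6) = 803.4 mm² ⇒ d ≥ 31.98 mm.
The stress limit governs.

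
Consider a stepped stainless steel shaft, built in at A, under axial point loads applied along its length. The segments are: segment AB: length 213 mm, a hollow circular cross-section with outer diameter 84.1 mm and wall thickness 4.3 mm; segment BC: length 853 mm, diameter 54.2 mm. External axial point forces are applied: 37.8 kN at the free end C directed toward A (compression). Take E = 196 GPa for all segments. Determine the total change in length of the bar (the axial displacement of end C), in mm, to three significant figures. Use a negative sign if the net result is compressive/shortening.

-0.109 mm

Internal axial forces (sectioning from the free end, tension +): N_BC = -37.8 kN, N_AB = -37.8 kN.
A_AB = 1078 mm².
A_BC = 2307 mm².
δ_AB = -37800·213/(1078·196000) = -0.03811 mm
δ_BC = -37800·853/(2307·196000) = -0.0713 mm
δ = Σδ_i = -0.1094 mm.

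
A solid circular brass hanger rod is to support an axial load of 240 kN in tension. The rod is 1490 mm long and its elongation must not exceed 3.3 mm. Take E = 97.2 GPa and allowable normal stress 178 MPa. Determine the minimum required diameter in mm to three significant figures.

41.4 mm

Required area A ≥ P/σ_allow = 240000/178 = 1348 mm².
For a solid circular section, d ≥ √(4A/π) = 41.43 mm.
Elongation limit: A ≥ PL/(Eδ_allow) = 240000·1490/(97200·3.3) = 1115 mm² ⇒ d ≥ 37.68 mm.
The stress limit governs.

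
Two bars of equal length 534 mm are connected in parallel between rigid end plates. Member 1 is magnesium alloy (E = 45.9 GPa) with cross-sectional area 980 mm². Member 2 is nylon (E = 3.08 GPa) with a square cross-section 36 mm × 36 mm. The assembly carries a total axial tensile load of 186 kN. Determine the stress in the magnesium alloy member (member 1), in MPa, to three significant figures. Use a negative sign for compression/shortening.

A_2 = 1296 mm².
Equal strain + equilibrium ⇒ each member carries load in proportion to AE: A₁E₁ = 44980000 N, A₂E₂ = 3992000 N, ΣAE = 48970000 N.
σ₁ = P·E₁/ΣAE = 186000·45900/48970000 = 174.3 MPa.

174 MPa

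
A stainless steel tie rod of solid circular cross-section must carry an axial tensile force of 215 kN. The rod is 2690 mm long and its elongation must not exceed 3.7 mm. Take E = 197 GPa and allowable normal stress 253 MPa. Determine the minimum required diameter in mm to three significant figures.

Required area A ≥ P/σ_allow = 215000/253 = 849.8 mm².
For a solid circular section, d ≥ √(4A/π) = 32.89 mm.
Elongation limit: A ≥ PL/(Eδ_allow) = 215000·2690/(197000·3.7) = 793.5 mm² ⇒ d ≥ 31.78 mm.
The stress limit governs.

32.9 mm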